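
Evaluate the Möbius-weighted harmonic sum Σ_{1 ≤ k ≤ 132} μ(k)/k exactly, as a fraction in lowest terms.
Σ μ(k)/k = -4282394934202784040475989054340166706696769726931/525896479052627740771371797072411912900610967452630

Values of μ(k) for 1 ≤ k ≤ 132: μ(1) = 1, μ(2) = -1, μ(3) = -1, μ(5) = -1, μ(6) = 1, μ(7) = -1, μ(10) = 1, μ(11) = -1, μ(13) = -1, μ(14) = 1, μ(15) = 1, μ(17) = -1, μ(19) = -1, μ(21) = 1, μ(22) = 1, μ(23) = -1, μ(26) = 1, μ(29) = -1, μ(30) = -1, μ(31) = -1, μ(33) = 1, μ(34) = 1, μ(35) = 1, μ(37) = -1, μ(38) = 1, μ(39) = 1, μ(41) = -1, μ(42) = -1, μ(43) = -1, μ(46) = 1, μ(47) = -1, μ(51) = 1, μ(53) = -1, μ(55) = 1, μ(57) = 1, μ(58) = 1, μ(59) = -1, μ(61) = -1, μ(62) = 1, μ(65) = 1, μ(66) = -1, μ(67) = -1, μ(69) = 1, μ(70) = -1, μ(71) = -1, μ(73) = -1, μ(74) = 1, μ(77) = 1, μ(78) = -1, μ(79) = -1, μ(82) = 1, μ(83) = -1, μ(85) = 1, μ(86) = 1, μ(87) = 1, μ(89) = -1, μ(91) = 1, μ(93) = 1, μ(94) = 1, μ(95) = 1, μ(97) = -1, μ(101) = -1, μ(102) = -1, μ(103) = -1, μ(105) = -1, μ(106) = 1, μ(107) = -1, μ(109) = -1, μ(110) = -1, μ(111) = 1, μ(113) = -1, μ(114) = -1, μ(115) = 1, μ(118) = 1, μ(119) = 1, μ(122) = 1, μ(123) = 1, μ(127) = -1, μ(129) = 1, μ(130) = -1, μ(131) = -1, with μ = 0 on non-squarefree integers. Summing μ(k)/k for k where μ(k) ≠ 0 gives -4282394934202784040475989054340166706696769726931/525896479052627740771371797072411912900610967452630 ≈ -0.0081. (PNT ⟺ this sum → 0 as n → ∞.)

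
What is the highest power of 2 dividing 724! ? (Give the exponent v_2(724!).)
v_2(724!) = 719

Legendre's formula: v_p(n!) = Σ_{k ≥ 1} ⌊n / p^k⌋. For p = 2, n = 724, the terms are:
  ⌊724/2^1⌋ = ⌊724/2⌋ = 362
  ⌊724/2^2⌋ = ⌊724/4⌋ = 181
  ⌊724/2^3⌋ = ⌊724/8⌋ = 90
  ⌊724/2^4⌋ = ⌊724/16⌋ = 45
  ⌊724/2^5⌋ = ⌊724/32⌋ = 22
  ⌊724/2^6⌋ = ⌊724/64⌋ = 11
  ⌊724/2^7⌋ = ⌊724/128⌋ = 5
  ⌊724/2^8⌋ = ⌊724/256⌋ = 2
  ⌊724/2^9⌋ = ⌊724/512⌋ = 1
(the next term ⌊724/2^10⌋ = 0, terminating the sum). Summing: v_2(724!) = 362 + 181 + 90 + 45 + 22 + 11 + 5 + 2 + 1 = 719.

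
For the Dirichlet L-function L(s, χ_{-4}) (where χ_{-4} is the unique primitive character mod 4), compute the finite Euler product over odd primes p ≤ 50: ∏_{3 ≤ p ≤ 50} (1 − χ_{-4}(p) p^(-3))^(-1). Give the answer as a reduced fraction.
∏ = 5542372783760447569145696690995330585/5720007308274565543266215981884637184

The odd primes p ≤ 50 are [3, 5, 7, 11, 13, 17, 19, 23, 29, 31, 37, 41, 43, 47]. For each, χ(p) = 1 if p ≡ 1 mod 4, χ(p) = −1 if p ≡ 3 mod 4. Taking (1 − χ(p)/p^3)^(-1) = p^3/(p^3 − χ(p)): (1 − (-1)/3^3)^(-1) · (1 − (1)/5^3)^(-1) · (1 − (-1)/7^3)^(-1) · (1 − (-1)/11^3)^(-1) · (1 − (1)/13^3)^(-1) · (1 − (1)/17^3)^(-1) · (1 − (-1)/19^3)^(-1) · (1 − (-1)/23^3)^(-1) · (1 − (1)/29^3)^(-1) · (1 − (-1)/31^3)^(-1) · (1 − (1)/37^3)^(-1) · (1 − (1)/41^3)^(-1) · (1 − (-1)/43^3)^(-1) · (1 − (-1)/47^3)^(-1) = 5542372783760447569145696690995330585/5720007308274565543266215981884637184.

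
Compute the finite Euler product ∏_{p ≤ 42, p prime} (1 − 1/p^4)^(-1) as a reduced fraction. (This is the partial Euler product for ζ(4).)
∏ = 56920287300311688614065768651369188407/52590894536588738800643997696000000000

The primes p ≤ 42 are [2, 3, 5, 7, 11, 13, 17, 19, 23, 29, 31, 37, 41]. For each prime, (1 − 1/p^4)^(-1) = p^4 / (p^4 − 1). The product is (1 − 1/2^4)^(-1), (1 − 1/3^4)^(-1), (1 − 1/5^4)^(-1), (1 − 1/7^4)^(-1), (1 − 1/11^4)^(-1), (1 − 1/13^4)^(-1), (1 − 1/17^4)^(-1), (1 − 1/19^4)^(-1), (1 − 1/23^4)^(-1), (1 − 1/29^4)^(-1), (1 − 1/31^4)^(-1), (1 − 1/37^4)^(-1), (1 − 1/41^4)^(-1) = ∏ p^4 / (p^4 − 1) = 56920287300311688614065768651369188407/52590894536588738800643997696000000000.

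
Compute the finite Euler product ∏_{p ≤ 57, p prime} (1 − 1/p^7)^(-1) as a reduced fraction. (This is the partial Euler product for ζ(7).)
∏ = 72859781352345946164271325208512748367496302513429047898775811498046799405380225394802980517015901501332936608125/72256491859259542003929080814473893559535113224475133477501839873036689289530416476883582246279412849505472872448

The primes p ≤ 57 are [2, 3, 5, 7, 11, 13, 17, 19, 23, 29, 31, 37, 41, 43, 47, 53]. For each prime, (1 − 1/p^7)^(-1) = p^7 / (p^7 − 1). The product is (1 − 1/2^7)^(-1), (1 − 1/3^7)^(-1), (1 − 1/5^7)^(-1), (1 − 1/7^7)^(-1), (1 − 1/11^7)^(-1), (1 − 1/13^7)^(-1), (1 − 1/17^7)^(-1), (1 − 1/19^7)^(-1), (1 − 1/23^7)^(-1), (1 − 1/29^7)^(-1), (1 − 1/31^7)^(-1), (1 − 1/37^7)^(-1), (1 − 1/41^7)^(-1), (1 − 1/43^7)^(-1), (1 − 1/47^7)^(-1), (1 − 1/53^7)^(-1) = ∏ p^7 / (p^7 − 1) = 72859781352345946164271325208512748367496302513429047898775811498046799405380225394802980517015901501332936608125/72256491859259542003929080814473893559535113224475133477501839873036689289530416476883582246279412849505472872448.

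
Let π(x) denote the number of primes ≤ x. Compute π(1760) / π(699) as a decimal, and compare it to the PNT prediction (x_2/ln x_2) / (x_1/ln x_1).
π(1760)/π(699) = 274/125 ≈ 2.1920;  PNT prediction ≈ 2.2068.

π(699) = 125 and π(1760) = 274, so π(1760)/π(699) ≈ 2.1920. The PNT-predicted ratio is (1760/ln(1760)) / (699/ln(699)) ≈ 2.2068. The two agree to within a few percent, as expected.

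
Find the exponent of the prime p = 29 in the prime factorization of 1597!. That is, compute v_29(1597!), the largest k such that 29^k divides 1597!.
v_29(1597!) = 56

Legendre's formula: v_p(n!) = Σ_{k ≥ 1} ⌊n / p^k⌋. For p = 29, n = 1597, the terms are:
  ⌊1597/29^1⌋ = ⌊1597/29⌋ = 55
  ⌊1597/29^2⌋ = ⌊1597/841⌋ = 1
(the next term ⌊1597/29^3⌋ = 0, terminating the sum). Summing: v_29(1597!) = 55 + 1 = 56.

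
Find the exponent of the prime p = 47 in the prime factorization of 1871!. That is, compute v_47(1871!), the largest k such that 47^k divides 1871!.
v_47(1871!) = 39

Legendre's formula: v_p(n!) = Σ_{k ≥ 1} ⌊n / p^k⌋. For p = 47, n = 1871, the terms are:
  ⌊1871/47^1⌋ = ⌊1871/47⌋ = 39
(the next term ⌊1871/47^2⌋ = 0, terminating the sum). Summing: v_47(1871!) = 39 = 39.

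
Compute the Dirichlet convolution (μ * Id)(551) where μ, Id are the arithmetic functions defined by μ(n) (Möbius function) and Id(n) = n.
(μ * Id)(551) = 504

Divisors of 551: [1, 19, 29, 551]. For each d | 551:
  d = 1: μ(1) · Id(551/1) = 1 · 551 = 551
  d = 19: μ(19) · Id(551/19) = -1 · 29 = -29
  d = 29: μ(29) · Id(551/29) = -1 · 19 = -19
  d = 551: μ(551) · Id(551/551) = 1 · 1 = 1
Summing: (μ * Id)(551) = 551 + -29 + -19 + 1 = 504.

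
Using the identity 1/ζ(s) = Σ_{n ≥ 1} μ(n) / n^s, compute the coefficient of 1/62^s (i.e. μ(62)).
μ(62) = 1

Factor n = 62 = 2 · 31. μ(n) = 0 if any exponent ≥ 2 (not squarefree); otherwise μ(n) = (−1)^{ω(n)} where ω(n) is the number of distinct prime factors. Applying: μ(62) = 1.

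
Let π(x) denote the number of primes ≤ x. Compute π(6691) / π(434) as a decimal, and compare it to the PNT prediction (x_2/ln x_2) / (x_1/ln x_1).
π(6691)/π(434) = 863/84 ≈ 10.2738;  PNT prediction ≈ 10.6293.

π(434) = 84 and π(6691) = 863, so π(6691)/π(434) ≈ 10.2738. The PNT-predicted ratio is (6691/ln(6691)) / (434/ln(434)) ≈ 10.6293. The two agree to within a few percent, as expected.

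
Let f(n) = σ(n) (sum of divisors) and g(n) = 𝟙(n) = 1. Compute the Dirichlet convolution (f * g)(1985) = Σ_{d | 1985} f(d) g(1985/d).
(σ * 𝟙)(1985) = 2793

Divisors of 1985: [1, 5, 397, 1985]. For each d | 1985:
  d = 1: σ(1) · 𝟙(1985/1) = 1 · 1 = 1
  d = 5: σ(5) · 𝟙(1985/5) = 6 · 1 = 6
  d = 397: σ(397) · 𝟙(1985/397) = 398 · 1 = 398
  d = 1985: σ(1985) · 𝟙(1985/1985) = 2388 · 1 = 2388
Summing: (σ * 𝟙)(1985) = 1 + 6 + 398 + 2388 = 2793.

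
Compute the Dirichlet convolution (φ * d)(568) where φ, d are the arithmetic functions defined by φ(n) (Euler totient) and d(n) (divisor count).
(φ * d)(568) = 1080

Divisors of 568: [1, 2, 4, 8, 71, 142, 284, 568]. For each d | 568:
  d = 1: φ(1) · d(568/1) = 1 · 8 = 8
  d = 2: φ(2) · d(568/2) = 1 · 6 = 6
  d = 4: φ(4) · d(568/4) = 2 · 4 = 8
  d = 8: φ(8) · d(568/8) = 4 · 2 = 8
  d = 71: φ(71) · d(568/71) = 70 · 4 = 280
  d = 142: φ(142) · d(568/142) = 70 · 3 = 210
  d = 284: φ(284) · d(568/284) = 140 · 2 = 280
  d = 568: φ(568) · d(568/568) = 280 · 1 = 280
Summing: (φ * d)(568) = 8 + 6 + 8 + 8 + 280 + 210 + 280 + 280 = 1080.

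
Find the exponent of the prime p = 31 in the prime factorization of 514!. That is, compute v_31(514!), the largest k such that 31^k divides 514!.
v_31(514!) = 16

Legendre's formula: v_p(n!) = Σ_{k ≥ 1} ⌊n / p^k⌋. For p = 31, n = 514, the terms are:
  ⌊514/31^1⌋ = ⌊514/31⌋ = 16
(the next term ⌊514/31^2⌋ = 0, terminating the sum). Summing: v_31(514!) = 16 = 16.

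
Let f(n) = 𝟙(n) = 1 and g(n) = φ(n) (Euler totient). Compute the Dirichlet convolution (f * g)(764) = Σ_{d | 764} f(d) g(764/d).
(𝟙 * φ)(764) = 764

Divisors of 764: [1, 2, 4, 191, 382, 764]. For each d | 764:
  d = 1: 𝟙(1) · φ(764/1) = 1 · 380 = 380
  d = 2: 𝟙(2) · φ(764/2) = 1 · 190 = 190
  d = 4: 𝟙(4) · φ(764/4) = 1 · 190 = 190
  d = 191: 𝟙(191) · φ(764/191) = 1 · 2 = 2
  d = 382: 𝟙(382) · φ(764/382) = 1 · 1 = 1
  d = 764: 𝟙(764) · φ(764/764) = 1 · 1 = 1
Summing: (𝟙 * φ)(764) = 380 + 190 + 190 + 2 + 1 + 1 = 764.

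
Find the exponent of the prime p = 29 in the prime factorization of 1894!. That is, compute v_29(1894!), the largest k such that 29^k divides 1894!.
v_29(1894!) = 67

Legendre's formula: v_p(n!) = Σ_{k ≥ 1} ⌊n / p^k⌋. For p = 29, n = 1894, the terms are:
  ⌊1894/29^1⌋ = ⌊1894/29⌋ = 65
  ⌊1894/29^2⌋ = ⌊1894/841⌋ = 2
(the next term ⌊1894/29^3⌋ = 0, terminating the sum). Summing: v_29(1894!) = 65 + 2 = 67.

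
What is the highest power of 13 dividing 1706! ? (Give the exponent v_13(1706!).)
v_13(1706!) = 141

Legendre's formula: v_p(n!) = Σ_{k ≥ 1} ⌊n / p^k⌋. For p = 13, n = 1706, the terms are:
  ⌊1706/13^1⌋ = ⌊1706/13⌋ = 131
  ⌊1706/13^2⌋ = ⌊1706/169⌋ = 10
(the next term ⌊1706/13^3⌋ = 0, terminating the sum). Summing: v_13(1706!) = 131 + 10 = 141.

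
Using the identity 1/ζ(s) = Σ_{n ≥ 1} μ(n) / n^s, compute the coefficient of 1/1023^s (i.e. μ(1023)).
μ(1023) = -1

Factor n = 1023 = 3 · 11 · 31. μ(n) = 0 if any exponent ≥ 2 (not squarefree); otherwise μ(n) = (−1)^{ω(n)} where ω(n) is the number of distinct prime factors. Applying: μ(1023) = -1.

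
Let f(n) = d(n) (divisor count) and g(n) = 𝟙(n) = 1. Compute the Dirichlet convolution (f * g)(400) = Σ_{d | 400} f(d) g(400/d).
(d * 𝟙)(400) = 90

Divisors of 400: [1, 2, 4, 5, 8, 10, 16, 20, 25, 40, 50, 80, 100, 200, 400]. For each d | 400:
  d = 1: d(1) · 𝟙(400/1) = 1 · 1 = 1
  d = 2: d(2) · 𝟙(400/2) = 2 · 1 = 2
  d = 4: d(4) · 𝟙(400/4) = 3 · 1 = 3
  d = 5: d(5) · 𝟙(400/5) = 2 · 1 = 2
  d = 8: d(8) · 𝟙(400/8) = 4 · 1 = 4
  d = 10: d(10) · 𝟙(400/10) = 4 · 1 = 4
  d = 16: d(16) · 𝟙(400/16) = 5 · 1 = 5
  d = 20: d(20) · 𝟙(400/20) = 6 · 1 = 6
  d = 25: d(25) · 𝟙(400/25) = 3 · 1 = 3
  d = 40: d(40) · 𝟙(400/40) = 8 · 1 = 8
  d = 50: d(50) · 𝟙(400/50) = 6 · 1 = 6
  d = 80: d(80) · 𝟙(400/80) = 10 · 1 = 10
  d = 100: d(100) · 𝟙(400/100) = 9 · 1 = 9
  d = 200: d(200) · 𝟙(400/200) = 12 · 1 = 12
  d = 400: d(400) · 𝟙(400/400) = 15 · 1 = 15
Summing: (d * 𝟙)(400) = 1 + 2 + 3 + 2 + 4 + 4 + 5 + 6 + 3 + 8 + 6 + 10 + 9 + 12 + 15 = 90.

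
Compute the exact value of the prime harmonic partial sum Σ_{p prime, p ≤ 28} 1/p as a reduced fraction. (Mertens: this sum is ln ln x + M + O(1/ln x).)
Σ 1/p = 334406399/223092870

π(28) = 9, so the primes ≤ 28 are [2, 3, 5, 7, 11, 13, 17, 19, 23]. Summing 1/p over these primes: 334406399/223092870 ≈ 1.4990. Mertens estimate ln ln(28) + 0.2615 ≈ 1.4651.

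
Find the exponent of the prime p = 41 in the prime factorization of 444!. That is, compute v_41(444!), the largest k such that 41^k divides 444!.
v_41(444!) = 10

Legendre's formula: v_p(n!) = Σ_{k ≥ 1} ⌊n / p^k⌋. For p = 41, n = 444, the terms are:
  ⌊444/41^1⌋ = ⌊444/41⌋ = 10
(the next term ⌊444/41^2⌋ = 0, terminating the sum). Summing: v_41(444!) = 10 = 10.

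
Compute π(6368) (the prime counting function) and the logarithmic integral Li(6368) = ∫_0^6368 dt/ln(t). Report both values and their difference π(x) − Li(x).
π(6368) = 830;  Li(6368) ≈ 842.57;  π(x) − Li(x) ≈ -12.57.

Direct count of primes ≤ 6368 gives π(6368) = 830. Numerical evaluation of the logarithmic integral gives Li(6368) ≈ 842.57. The difference π(x) − Li(x) ≈ -12.57 is typically negative for small/moderate x (Li(x) overestimates), though Littlewood's theorem shows this sign changes infinitely often.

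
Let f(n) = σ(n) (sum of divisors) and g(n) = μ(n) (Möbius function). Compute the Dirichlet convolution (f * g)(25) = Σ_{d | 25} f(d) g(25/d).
(σ * μ)(25) = 25

Divisors of 25: [1, 5, 25]. For each d | 25:
  d = 1: σ(1) · μ(25/1) = 1 · 0 = 0
  d = 5: σ(5) · μ(25/5) = 6 · -1 = -6
  d = 25: σ(25) · μ(25/25) = 31 · 1 = 31
Summing: (σ * μ)(25) = 0 + -6 + 31 = 25.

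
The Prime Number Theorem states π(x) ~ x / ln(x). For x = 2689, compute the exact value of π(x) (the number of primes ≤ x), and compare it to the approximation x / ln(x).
π(2689) = 391;  x/ln(x) ≈ 340.51;  relative error ≈ 12.91%.

Directly count primes up to 2689: π(2689) = 391. The PNT approximation gives 2689/ln(2689) ≈ 2689/7.89692 ≈ 340.51. Relative error (π(x) − x/ln(x)) / π(x) ≈ 12.91%; the approximation is known to undercount slightly (Li(x) is a better estimate).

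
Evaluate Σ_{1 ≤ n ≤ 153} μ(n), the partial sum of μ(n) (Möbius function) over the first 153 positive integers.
Σ_{n ≤ 153} μ(n) = -1

Compute μ(n) for each 1 ≤ n ≤ 153: μ(1) = 1, μ(2) = -1, μ(3) = -1, μ(4) = 0, μ(5) = -1, μ(6) = 1, μ(7) = -1, μ(8) = 0, μ(9) = 0, μ(10) = 1, μ(11) = -1, μ(12) = 0, μ(13) = -1, μ(14) = 1, μ(15) = 1, μ(16) = 0, μ(17) = -1, μ(18) = 0, μ(19) = -1, μ(20) = 0, μ(21) = 1, μ(22) = 1, μ(23) = -1, μ(24) = 0, μ(25) = 0, μ(26) = 1, μ(27) = 0, μ(28) = 0, μ(29) = -1, μ(30) = -1, μ(31) = -1, μ(32) = 0, μ(33) = 1, μ(34) = 1, μ(35) = 1, μ(36) = 0, μ(37) = -1, μ(38) = 1, μ(39) = 1, μ(40) = 0, μ(41) = -1, μ(42) = -1, μ(43) = -1, μ(44) = 0, μ(45) = 0, μ(46) = 1, μ(47) = -1, μ(48) = 0, μ(49) = 0, μ(50) = 0, μ(51) = 1, μ(52) = 0, μ(53) = -1, μ(54) = 0, μ(55) = 1, μ(56) = 0, μ(57) = 1, μ(58) = 1, μ(59) = -1, μ(60) = 0, μ(61) = -1, μ(62) = 1, μ(63) = 0, μ(64) = 0, μ(65) = 1, μ(66) = -1, μ(67) = -1, μ(68) = 0, μ(69) = 1, μ(70) = -1, μ(71) = -1, μ(72) = 0, μ(73) = -1, μ(74) = 1, μ(75) = 0, μ(76) = 0, μ(77) = 1, μ(78) = -1, μ(79) = -1, μ(80) = 0, μ(81) = 0, μ(82) = 1, μ(83) = -1, μ(84) = 0, μ(85) = 1, μ(86) = 1, μ(87) = 1, μ(88) = 0, μ(89) = -1, μ(90) = 0, μ(91) = 1, μ(92) = 0, μ(93) = 1, μ(94) = 1, μ(95) = 1, μ(96) = 0, μ(97) = -1, μ(98) = 0, μ(99) = 0, μ(100) = 0, μ(101) = -1, μ(102) = -1, μ(103) = -1, μ(104) = 0, μ(105) = -1, μ(106) = 1, μ(107) = -1, μ(108) = 0, μ(109) = -1, μ(110) = -1, μ(111) = 1, μ(112) = 0, μ(113) = -1, μ(114) = -1, μ(115) = 1, μ(116) = 0, μ(117) = 0, μ(118) = 1, μ(119) = 1, μ(120) = 0, μ(121) = 0, μ(122) = 1, μ(123) = 1, μ(124) = 0, μ(125) = 0, μ(126) = 0, μ(127) = -1, μ(128) = 0, μ(129) = 1, μ(130) = -1, μ(131) = -1, μ(132) = 0, μ(133) = 1, μ(134) = 1, μ(135) = 0, μ(136) = 0, μ(137) = -1, μ(138) = -1, μ(139) = -1, μ(140) = 0, μ(141) = 1, μ(142) = 1, μ(143) = 1, μ(144) = 0, μ(145) = 1, μ(146) = 1, μ(147) = 0, μ(148) = 0, μ(149) = -1, μ(150) = 0, μ(151) = -1, μ(152) = 0, μ(153) = 0. Summing all 153 values: -1. (Mertens function M(x) = Σ_{n ≤ x} μ(n); on average M(x) should be small (PNT ⟺ M(x) = o(x)).)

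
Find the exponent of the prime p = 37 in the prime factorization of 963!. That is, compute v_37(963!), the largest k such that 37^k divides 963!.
v_37(963!) = 26

Legendre's formula: v_p(n!) = Σ_{k ≥ 1} ⌊n / p^k⌋. For p = 37, n = 963, the terms are:
  ⌊963/37^1⌋ = ⌊963/37⌋ = 26
(the next term ⌊963/37^2⌋ = 0, terminating the sum). Summing: v_37(963!) = 26 = 26.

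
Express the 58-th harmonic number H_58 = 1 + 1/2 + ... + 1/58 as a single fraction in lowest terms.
H_58 = 254381445831833111660789/54749786241679275146400

Direct summation: H_58 = 1 + 1/2 + ... + 1/58. The least common denominator is lcm(1, ..., 58) = 164249358725037825439200; over this denominator the numerator is 164249358725037825439200 + 82124679362518912719600 + 54749786241679275146400 + 41062339681259456359800 + 32849871745007565087840 + 27374893120839637573200 + 23464194103576832205600 + 20531169840629728179900 + 18249928747226425048800 + 16424935872503782543920 + 14931759884094347767200 + 13687446560419818786600 + 12634566055772140418400 + 11732097051788416102800 + 10949957248335855029280 + 10265584920314864089950 + 9661726983825754437600 + 9124964373613212524400 + 8644703090791464496800 + 8212467936251891271960 + 7821398034525610735200 + 7465879942047173883600 + 7141276466305992410400 + 6843723280209909393300 + 6569974349001513017568 + 6317283027886070209200 + 6083309582408808349600 + 5866048525894208051400 + 5663770990518545704800 + 5474978624167927514640 + 5298366410485091143200 + 5132792460157432044975 + 4977253294698115922400 + 4830863491912877218800 + 4692838820715366441120 + 4562482186806606262200 + 4439171857433454741600 + 4322351545395732248400 + 4211522018590713472800 + 4106233968125945635980 + 4006081920122873791200 + 3910699017262805367600 + 3819752528489251754400 + 3732939971023586941800 + 3649985749445285009760 + 3570638233152996205200 + 3494667206915698413600 + 3421861640104954696650 + 3352027729082404600800 + 3284987174500756508784 + 3220575661275251479200 + 3158641513943035104600 + 3099044504245996706400 + 3041654791204404174800 + 2986351976818869553440 + 2933024262947104025700 + 2881567696930488165600 + 2831885495259272852400 = 763144337495499334982367, so H_58 = 763144337495499334982367/164249358725037825439200; reducing by gcd(763144337495499334982367, 164249358725037825439200) = 3 gives 254381445831833111660789/54749786241679275146400 ≈ 4.64625. (The PNT-adjacent estimate ln(58) + γ ≈ 4.63766 matches within O(1/n).)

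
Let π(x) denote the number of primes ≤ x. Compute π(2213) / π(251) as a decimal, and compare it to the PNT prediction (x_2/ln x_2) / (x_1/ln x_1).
π(2213)/π(251) = 330/54 ≈ 6.1111;  PNT prediction ≈ 6.3251.

π(251) = 54 and π(2213) = 330, so π(2213)/π(251) ≈ 6.1111. The PNT-predicted ratio is (2213/ln(2213)) / (251/ln(251)) ≈ 6.3251. The two agree to within a few percent, as expected.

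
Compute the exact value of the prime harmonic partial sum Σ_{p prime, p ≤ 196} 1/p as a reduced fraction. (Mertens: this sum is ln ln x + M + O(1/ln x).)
Σ 1/p = 385774678978047295113064712800727674369526436922217581784412894295689697835549/198962376391690981640415251545285153602734402721821058212203976095413910572270

π(196) = 44, so the primes ≤ 196 are [2, 3, 5, 7, 11, 13, 17, 19, 23, 29, 31, 37, 41, 43, 47, 53, 59, 61, 67, 71, 73, 79, 83, 89, 97, 101, 103, 107, 109, 113, 127, 131, 137, 139, 149, 151, 157, 163, 167, 173, 179, 181, 191, 193]. Summing 1/p over these primes: 385774678978047295113064712800727674369526436922217581784412894295689697835549/198962376391690981640415251545285153602734402721821058212203976095413910572270 ≈ 1.9389. Mertens estimate ln ln(196) + 0.2615 ≈ 1.9251.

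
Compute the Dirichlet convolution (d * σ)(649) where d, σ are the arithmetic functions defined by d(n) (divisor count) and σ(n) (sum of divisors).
(d * σ)(649) = 868

Divisors of 649: [1, 11, 59, 649]. For each d | 649:
  d = 1: d(1) · σ(649/1) = 1 · 720 = 720
  d = 11: d(11) · σ(649/11) = 2 · 60 = 120
  d = 59: d(59) · σ(649/59) = 2 · 12 = 24
  d = 649: d(649) · σ(649/649) = 4 · 1 = 4
Summing: (d * σ)(649) = 720 + 120 + 24 + 4 = 868.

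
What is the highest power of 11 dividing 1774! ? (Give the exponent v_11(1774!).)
v_11(1774!) = 176

Legendre's formula: v_p(n!) = Σ_{k ≥ 1} ⌊n / p^k⌋. For p = 11, n = 1774, the terms are:
  ⌊1774/11^1⌋ = ⌊1774/11⌋ = 161
  ⌊1774/11^2⌋ = ⌊1774/121⌋ = 14
  ⌊1774/11^3⌋ = ⌊1774/1331⌋ = 1
(the next term ⌊1774/11^4⌋ = 0, terminating the sum). Summing: v_11(1774!) = 161 + 14 + 1 = 176.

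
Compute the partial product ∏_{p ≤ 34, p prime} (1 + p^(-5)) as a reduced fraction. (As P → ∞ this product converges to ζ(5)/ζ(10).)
∏ = 63844361159480726970812326794206836752384/61631932954678205462623400894081119262815

The primes p ≤ 34 are [2, 3, 5, 7, 11, 13, 17, 19, 23, 29, 31]. For each, (1 + 1/p^5) = (p^5 + 1)/p^5. Multiplying these fractions over p ∈ [2, 3, 5, 7, 11, 13, 17, 19, 23, 29, 31] gives 63844361159480726970812326794206836752384/61631932954678205462623400894081119262815. (In the limit P → ∞ this tends to ζ(5)/ζ(10).)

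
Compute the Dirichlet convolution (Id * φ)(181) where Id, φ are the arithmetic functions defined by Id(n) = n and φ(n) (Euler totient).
(Id * φ)(181) = 361

Divisors of 181: [1, 181]. For each d | 181:
  d = 1: Id(1) · φ(181/1) = 1 · 180 = 180
  d = 181: Id(181) · φ(181/181) = 181 · 1 = 181
Summing: (Id * φ)(181) = 180 + 181 = 361.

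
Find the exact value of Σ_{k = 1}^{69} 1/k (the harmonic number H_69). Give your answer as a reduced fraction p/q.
H_69 = 42409610330030873613929048033/8801320137209899102584580800

Direct summation: H_69 = 1 + 1/2 + ... + 1/69. The least common denominator is lcm(1, ..., 69) = 79211881234889091923261227200; over this denominator the numerator is 79211881234889091923261227200 + 39605940617444545961630613600 + 26403960411629697307753742400 + 19802970308722272980815306800 + 15842376246977818384652245440 + 13201980205814848653876871200 + 11315983033555584560465889600 + 9901485154361136490407653400 + 8801320137209899102584580800 + 7921188123488909192326122720 + 7201080112262644720296475200 + 6600990102907424326938435600 + 6093221633453007071020094400 + 5657991516777792280232944800 + 5280792082325939461550748480 + 4950742577180568245203826700 + 4659522425581711289603601600 + 4400660068604949551292290400 + 4169046380783636417013748800 + 3960594061744454596163061360 + 3771994344518528186821963200 + 3600540056131322360148237600 + 3443994836299525735793966400 + 3300495051453712163469217800 + 3168475249395563676930449088 + 3046610816726503535510047200 + 2933773379069966367528193600 + 2828995758388896140116472400 + 2731444180513416962871076800 + 2640396041162969730775374240 + 2555221975319002965266491200 + 2475371288590284122601913350 + 2400360037420881573432158400 + 2329761212790855644801800800 + 2263196606711116912093177920 + 2200330034302474775646145200 + 2140861654997002484412465600 + 2084523190391818208506874400 + 2031073877817669023673364800 + 1980297030872227298081530680 + 1931997103289977851786859200 + 1885997172259264093410981600 + 1842136772904397486587470400 + 1800270028065661180074118800 + 1760264027441979820516916160 + 1721997418149762867896983200 + 1685359175210406211133217600 + 1650247525726856081734608900 + 1616569004793654937209412800 + 1584237624697781838465224544 + 1553174141860570429867867200 + 1523305408363251767755023600 + 1494563796884699847608702400 + 1466886689534983183764096800 + 1440216022452528944059295040 + 1414497879194448070058236200 + 1389682126927878805671249600 + 1365722090256708481435538400 + 1342574258218459185140020800 + 1320198020581484865387687120 + 1298555430080149047922315200 + 1277610987659501482633245600 + 1257331448172842728940654400 + 1237685644295142061300956675 + 1218644326690601414204018880 + 1200180018710440786716079200 + 1182266884102822267511361600 + 1164880606395427822400900400 + 1147998278766508578597988800 = 381686492970277862525361432297, so H_69 = 381686492970277862525361432297/79211881234889091923261227200; reducing by gcd(381686492970277862525361432297, 79211881234889091923261227200) = 9 gives 42409610330030873613929048033/8801320137209899102584580800 ≈ 4.81855. (The PNT-adjacent estimate ln(69) + γ ≈ 4.81132 matches within O(1/n).)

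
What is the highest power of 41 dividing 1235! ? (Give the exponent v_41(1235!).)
v_41(1235!) = 30

Legendre's formula: v_p(n!) = Σ_{k ≥ 1} ⌊n / p^k⌋. For p = 41, n = 1235, the terms are:
  ⌊1235/41^1⌋ = ⌊1235/41⌋ = 30
(the next term ⌊1235/41^2⌋ = 0, terminating the sum). Summing: v_41(1235!) = 30 = 30.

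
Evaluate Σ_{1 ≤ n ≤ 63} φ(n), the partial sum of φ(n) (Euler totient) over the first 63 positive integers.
Σ_{n ≤ 63} φ(n) = 1228

Compute φ(n) for each 1 ≤ n ≤ 63: φ(1) = 1, φ(2) = 1, φ(3) = 2, φ(4) = 2, φ(5) = 4, φ(6) = 2, φ(7) = 6, φ(8) = 4, φ(9) = 6, φ(10) = 4, φ(11) = 10, φ(12) = 4, φ(13) = 12, φ(14) = 6, φ(15) = 8, φ(16) = 8, φ(17) = 16, φ(18) = 6, φ(19) = 18, φ(20) = 8, φ(21) = 12, φ(22) = 10, φ(23) = 22, φ(24) = 8, φ(25) = 20, φ(26) = 12, φ(27) = 18, φ(28) = 12, φ(29) = 28, φ(30) = 8, φ(31) = 30, φ(32) = 16, φ(33) = 20, φ(34) = 16, φ(35) = 24, φ(36) = 12, φ(37) = 36, φ(38) = 18, φ(39) = 24, φ(40) = 16, φ(41) = 40, φ(42) = 12, φ(43) = 42, φ(44) = 20, φ(45) = 24, φ(46) = 22, φ(47) = 46, φ(48) = 16, φ(49) = 42, φ(50) = 20, φ(51) = 32, φ(52) = 24, φ(53) = 52, φ(54) = 18, φ(55) = 40, φ(56) = 24, φ(57) = 36, φ(58) = 28, φ(59) = 58, φ(60) = 16, φ(61) = 60, φ(62) = 30, φ(63) = 36. Summing all 63 values: 1228. (Average order: Σ_{n ≤ x} φ(n) ~ (3/π²) x². For x = 63, (3/π²)·63² ≈ 1206.43.)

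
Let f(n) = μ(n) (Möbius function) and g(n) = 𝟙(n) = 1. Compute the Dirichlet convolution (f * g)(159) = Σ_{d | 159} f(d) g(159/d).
(μ * 𝟙)(159) = 0

Divisors of 159: [1, 3, 53, 159]. For each d | 159:
  d = 1: μ(1) · 𝟙(159/1) = 1 · 1 = 1
  d = 3: μ(3) · 𝟙(159/3) = -1 · 1 = -1
  d = 53: μ(53) · 𝟙(159/53) = -1 · 1 = -1
  d = 159: μ(159) · 𝟙(159/159) = 1 · 1 = 1
Summing: (μ * 𝟙)(159) = 1 + -1 + -1 + 1 = 0.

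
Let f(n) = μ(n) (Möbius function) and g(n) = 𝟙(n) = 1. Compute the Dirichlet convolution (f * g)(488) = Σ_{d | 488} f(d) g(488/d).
(μ * 𝟙)(488) = 0

Divisors of 488: [1, 2, 4, 8, 61, 122, 244, 488]. For each d | 488:
  d = 1: μ(1) · 𝟙(488/1) = 1 · 1 = 1
  d = 2: μ(2) · 𝟙(488/2) = -1 · 1 = -1
  d = 4: μ(4) · 𝟙(488/4) = 0 · 1 = 0
  d = 8: μ(8) · 𝟙(488/8) = 0 · 1 = 0
  d = 61: μ(61) · 𝟙(488/61) = -1 · 1 = -1
  d = 122: μ(122) · 𝟙(488/122) = 1 · 1 = 1
  d = 244: μ(244) · 𝟙(488/244) = 0 · 1 = 0
  d = 488: μ(488) · 𝟙(488/488) = 0 · 1 = 0
Summing: (μ * 𝟙)(488) = 1 + -1 + 0 + 0 + -1 + 1 + 0 + 0 = 0.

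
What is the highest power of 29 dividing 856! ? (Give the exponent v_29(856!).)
v_29(856!) = 30

Legendre's formula: v_p(n!) = Σ_{k ≥ 1} ⌊n / p^k⌋. For p = 29, n = 856, the terms are:
  ⌊856/29^1⌋ = ⌊856/29⌋ = 29
  ⌊856/29^2⌋ = ⌊856/841⌋ = 1
(the next term ⌊856/29^3⌋ = 0, terminating the sum). Summing: v_29(856!) = 29 + 1 = 30.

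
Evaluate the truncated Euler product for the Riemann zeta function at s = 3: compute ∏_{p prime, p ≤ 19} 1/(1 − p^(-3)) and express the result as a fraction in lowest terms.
∏ = 3674541645775/3057655868928

The primes p ≤ 19 are [2, 3, 5, 7, 11, 13, 17, 19]. For each prime, (1 − 1/p^3)^(-1) = p^3 / (p^3 − 1). The product is (1 − 1/2^3)^(-1), (1 − 1/3^3)^(-1), (1 − 1/5^3)^(-1), (1 − 1/7^3)^(-1), (1 − 1/11^3)^(-1), (1 − 1/13^3)^(-1), (1 − 1/17^3)^(-1), (1 − 1/19^3)^(-1) = ∏ p^3 / (p^3 − 1) = 3674541645775/3057655868928.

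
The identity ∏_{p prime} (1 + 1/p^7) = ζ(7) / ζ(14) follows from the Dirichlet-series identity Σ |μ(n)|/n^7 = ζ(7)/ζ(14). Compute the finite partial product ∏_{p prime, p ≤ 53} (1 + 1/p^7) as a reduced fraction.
∏ = 309952223984670960543603211891856695601672510675385627534277668624533812457091991127236052954668734671204274242309849088/307404601692723276790274585782287621574695329443342398483341336503340384695750533342769593387518417543812906517214978125

The primes p ≤ 53 are [2, 3, 5, 7, 11, 13, 17, 19, 23, 29, 31, 37, 41, 43, 47, 53]. For each, (1 + 1/p^7) = (p^7 + 1)/p^7. Multiplying these fractions over p ∈ [2, 3, 5, 7, 11, 13, 17, 19, 23, 29, 31, 37, 41, 43, 47, 53] gives 309952223984670960543603211891856695601672510675385627534277668624533812457091991127236052954668734671204274242309849088/307404601692723276790274585782287621574695329443342398483341336503340384695750533342769593387518417543812906517214978125. (In the limit P → ∞ this tends to ζ(7)/ζ(14).)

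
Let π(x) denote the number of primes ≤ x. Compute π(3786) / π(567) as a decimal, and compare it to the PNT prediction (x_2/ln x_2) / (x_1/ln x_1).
π(3786)/π(567) = 526/103 ≈ 5.1068;  PNT prediction ≈ 5.1385.

π(567) = 103 and π(3786) = 526, so π(3786)/π(567) ≈ 5.1068. The PNT-predicted ratio is (3786/ln(3786)) / (567/ln(567)) ≈ 5.1385. The two agree to within a few percent, as expected.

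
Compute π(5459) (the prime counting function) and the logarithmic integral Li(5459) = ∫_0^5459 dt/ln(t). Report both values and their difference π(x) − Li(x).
π(5459) = 721;  Li(5459) ≈ 737.89;  π(x) − Li(x) ≈ -16.89.

Direct count of primes ≤ 5459 gives π(5459) = 721. Numerical evaluation of the logarithmic integral gives Li(5459) ≈ 737.89. The difference π(x) − Li(x) ≈ -16.89 is typically negative for small/moderate x (Li(x) overestimates), though Littlewood's theorem shows this sign changes infinitely often.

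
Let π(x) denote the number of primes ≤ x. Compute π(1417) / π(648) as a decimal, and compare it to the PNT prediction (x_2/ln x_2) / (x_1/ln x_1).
π(1417)/π(648) = 223/118 ≈ 1.8898;  PNT prediction ≈ 1.9509.

π(648) = 118 and π(1417) = 223, so π(1417)/π(648) ≈ 1.8898. The PNT-predicted ratio is (1417/ln(1417)) / (648/ln(648)) ≈ 1.9509. The two agree to within a few percent, as expected.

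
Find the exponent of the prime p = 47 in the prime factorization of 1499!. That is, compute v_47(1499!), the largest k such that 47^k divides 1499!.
v_47(1499!) = 31

Legendre's formula: v_p(n!) = Σ_{k ≥ 1} ⌊n / p^k⌋. For p = 47, n = 1499, the terms are:
  ⌊1499/47^1⌋ = ⌊1499/47⌋ = 31
(the next term ⌊1499/47^2⌋ = 0, terminating the sum). Summing: v_47(1499!) = 31 = 31.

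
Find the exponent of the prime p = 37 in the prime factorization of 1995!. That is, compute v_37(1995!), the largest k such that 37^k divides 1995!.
v_37(1995!) = 54

Legendre's formula: v_p(n!) = Σ_{k ≥ 1} ⌊n / p^k⌋. For p = 37, n = 1995, the terms are:
  ⌊1995/37^1⌋ = ⌊1995/37⌋ = 53
  ⌊1995/37^2⌋ = ⌊1995/1369⌋ = 1
(the next term ⌊1995/37^3⌋ = 0, terminating the sum). Summing: v_37(1995!) = 53 + 1 = 54.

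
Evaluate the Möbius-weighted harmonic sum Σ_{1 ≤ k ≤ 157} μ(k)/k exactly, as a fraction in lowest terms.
Σ μ(k)/k = 190885929598303660936390858874022658428948558028554264968/842265880802797496205613502094089147906132634473570891010235

Values of μ(k) for 1 ≤ k ≤ 157: μ(1) = 1, μ(2) = -1, μ(3) = -1, μ(5) = -1, μ(6) = 1, μ(7) = -1, μ(10) = 1, μ(11) = -1, μ(13) = -1, μ(14) = 1, μ(15) = 1, μ(17) = -1, μ(19) = -1, μ(21) = 1, μ(22) = 1, μ(23) = -1, μ(26) = 1, μ(29) = -1, μ(30) = -1, μ(31) = -1, μ(33) = 1, μ(34) = 1, μ(35) = 1, μ(37) = -1, μ(38) = 1, μ(39) = 1, μ(41) = -1, μ(42) = -1, μ(43) = -1, μ(46) = 1, μ(47) = -1, μ(51) = 1, μ(53) = -1, μ(55) = 1, μ(57) = 1, μ(58) = 1, μ(59) = -1, μ(61) = -1, μ(62) = 1, μ(65) = 1, μ(66) = -1, μ(67) = -1, μ(69) = 1, μ(70) = -1, μ(71) = -1, μ(73) = -1, μ(74) = 1, μ(77) = 1, μ(78) = -1, μ(79) = -1, μ(82) = 1, μ(83) = -1, μ(85) = 1, μ(86) = 1, μ(87) = 1, μ(89) = -1, μ(91) = 1, μ(93) = 1, μ(94) = 1, μ(95) = 1, μ(97) = -1, μ(101) = -1, μ(102) = -1, μ(103) = -1, μ(105) = -1, μ(106) = 1, μ(107) = -1, μ(109) = -1, μ(110) = -1, μ(111) = 1, μ(113) = -1, μ(114) = -1, μ(115) = 1, μ(118) = 1, μ(119) = 1, μ(122) = 1, μ(123) = 1, μ(127) = -1, μ(129) = 1, μ(130) = -1, μ(131) = -1, μ(133) = 1, μ(134) = 1, μ(137) = -1, μ(138) = -1, μ(139) = -1, μ(141) = 1, μ(142) = 1, μ(143) = 1, μ(145) = 1, μ(146) = 1, μ(149) = -1, μ(151) = -1, μ(154) = -1, μ(155) = 1, μ(157) = -1, with μ = 0 on non-squarefree integers. Summing μ(k)/k for k where μ(k) ≠ 0 gives 190885929598303660936390858874022658428948558028554264968/842265880802797496205613502094089147906132634473570891010235 ≈ 0.0002. (PNT ⟺ this sum → 0 as n → ∞.)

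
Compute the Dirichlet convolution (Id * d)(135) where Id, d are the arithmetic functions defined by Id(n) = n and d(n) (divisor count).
(Id * d)(135) = 406

Divisors of 135: [1, 3, 5, 9, 15, 27, 45, 135]. For each d | 135:
  d = 1: Id(1) · d(135/1) = 1 · 8 = 8
  d = 3: Id(3) · d(135/3) = 3 · 6 = 18
  d = 5: Id(5) · d(135/5) = 5 · 4 = 20
  d = 9: Id(9) · d(135/9) = 9 · 4 = 36
  d = 15: Id(15) · d(135/15) = 15 · 3 = 45
  d = 27: Id(27) · d(135/27) = 27 · 2 = 54
  d = 45: Id(45) · d(135/45) = 45 · 2 = 90
  d = 135: Id(135) · d(135/135) = 135 · 1 = 135
Summing: (Id * d)(135) = 8 + 18 + 20 + 36 + 45 + 54 + 90 + 135 = 406.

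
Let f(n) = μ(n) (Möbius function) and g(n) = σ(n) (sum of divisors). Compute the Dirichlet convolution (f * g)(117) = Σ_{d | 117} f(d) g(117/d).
(μ * σ)(117) = 117

Divisors of 117: [1, 3, 9, 13, 39, 117]. For each d | 117:
  d = 1: μ(1) · σ(117/1) = 1 · 182 = 182
  d = 3: μ(3) · σ(117/3) = -1 · 56 = -56
  d = 9: μ(9) · σ(117/9) = 0 · 14 = 0
  d = 13: μ(13) · σ(117/13) = -1 · 13 = -13
  d = 39: μ(39) · σ(117/39) = 1 · 4 = 4
  d = 117: μ(117) · σ(117/117) = 0 · 1 = 0
Summing: (μ * σ)(117) = 182 + -56 + 0 + -13 + 4 + 0 = 117.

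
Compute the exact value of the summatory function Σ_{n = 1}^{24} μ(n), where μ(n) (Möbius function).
Σ_{n ≤ 24} μ(n) = -2

Compute μ(n) for each 1 ≤ n ≤ 24: μ(1) = 1, μ(2) = -1, μ(3) = -1, μ(4) = 0, μ(5) = -1, μ(6) = 1, μ(7) = -1, μ(8) = 0, μ(9) = 0, μ(10) = 1, μ(11) = -1, μ(12) = 0, μ(13) = -1, μ(14) = 1, μ(15) = 1, μ(16) = 0, μ(17) = -1, μ(18) = 0, μ(19) = -1, μ(20) = 0, μ(21) = 1, μ(22) = 1, μ(23) = -1, μ(24) = 0. Summing all 24 values: -2. (Mertens function M(x) = Σ_{n ≤ x} μ(n); on average M(x) should be small (PNT ⟺ M(x) = o(x)).)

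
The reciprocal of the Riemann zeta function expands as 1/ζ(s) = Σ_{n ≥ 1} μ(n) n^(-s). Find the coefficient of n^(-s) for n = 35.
μ(35) = 1

Factor n = 35 = 5 · 7. μ(n) = 0 if any exponent ≥ 2 (not squarefree); otherwise μ(n) = (−1)^{ω(n)} where ω(n) is the number of distinct prime factors. Applying: μ(35) = 1.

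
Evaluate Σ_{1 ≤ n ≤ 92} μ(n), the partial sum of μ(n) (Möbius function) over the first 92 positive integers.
Σ_{n ≤ 92} μ(n) = -1

Compute μ(n) for each 1 ≤ n ≤ 92: μ(1) = 1, μ(2) = -1, μ(3) = -1, μ(4) = 0, μ(5) = -1, μ(6) = 1, μ(7) = -1, μ(8) = 0, μ(9) = 0, μ(10) = 1, μ(11) = -1, μ(12) = 0, μ(13) = -1, μ(14) = 1, μ(15) = 1, μ(16) = 0, μ(17) = -1, μ(18) = 0, μ(19) = -1, μ(20) = 0, μ(21) = 1, μ(22) = 1, μ(23) = -1, μ(24) = 0, μ(25) = 0, μ(26) = 1, μ(27) = 0, μ(28) = 0, μ(29) = -1, μ(30) = -1, μ(31) = -1, μ(32) = 0, μ(33) = 1, μ(34) = 1, μ(35) = 1, μ(36) = 0, μ(37) = -1, μ(38) = 1, μ(39) = 1, μ(40) = 0, μ(41) = -1, μ(42) = -1, μ(43) = -1, μ(44) = 0, μ(45) = 0, μ(46) = 1, μ(47) = -1, μ(48) = 0, μ(49) = 0, μ(50) = 0, μ(51) = 1, μ(52) = 0, μ(53) = -1, μ(54) = 0, μ(55) = 1, μ(56) = 0, μ(57) = 1, μ(58) = 1, μ(59) = -1, μ(60) = 0, μ(61) = -1, μ(62) = 1, μ(63) = 0, μ(64) = 0, μ(65) = 1, μ(66) = -1, μ(67) = -1, μ(68) = 0, μ(69) = 1, μ(70) = -1, μ(71) = -1, μ(72) = 0, μ(73) = -1, μ(74) = 1, μ(75) = 0, μ(76) = 0, μ(77) = 1, μ(78) = -1, μ(79) = -1, μ(80) = 0, μ(81) = 0, μ(82) = 1, μ(83) = -1, μ(84) = 0, μ(85) = 1, μ(86) = 1, μ(87) = 1, μ(88) = 0, μ(89) = -1, μ(90) = 0, μ(91) = 1, μ(92) = 0. Summing all 92 values: -1. (Mertens function M(x) = Σ_{n ≤ x} μ(n); on average M(x) should be small (PNT ⟺ M(x) = o(x)).)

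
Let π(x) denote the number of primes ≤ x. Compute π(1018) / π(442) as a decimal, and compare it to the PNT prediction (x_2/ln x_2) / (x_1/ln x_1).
π(1018)/π(442) = 170/85 ≈ 2.0000;  PNT prediction ≈ 2.0257.

π(442) = 85 and π(1018) = 170, so π(1018)/π(442) ≈ 2.0000. The PNT-predicted ratio is (1018/ln(1018)) / (442/ln(442)) ≈ 2.0257. The two agree to within a few percent, as expected.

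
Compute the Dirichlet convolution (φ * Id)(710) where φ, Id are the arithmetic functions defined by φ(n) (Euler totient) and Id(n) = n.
(φ * Id)(710) = 3807

Divisors of 710: [1, 2, 5, 10, 71, 142, 355, 710]. For each d | 710:
  d = 1: φ(1) · Id(710/1) = 1 · 710 = 710
  d = 2: φ(2) · Id(710/2) = 1 · 355 = 355
  d = 5: φ(5) · Id(710/5) = 4 · 142 = 568
  d = 10: φ(10) · Id(710/10) = 4 · 71 = 284
  d = 71: φ(71) · Id(710/71) = 70 · 10 = 700
  d = 142: φ(142) · Id(710/142) = 70 · 5 = 350
  d = 355: φ(355) · Id(710/355) = 280 · 2 = 560
  d = 710: φ(710) · Id(710/710) = 280 · 1 = 280
Summing: (φ * Id)(710) = 710 + 355 + 568 + 284 + 700 + 350 + 560 + 280 = 3807.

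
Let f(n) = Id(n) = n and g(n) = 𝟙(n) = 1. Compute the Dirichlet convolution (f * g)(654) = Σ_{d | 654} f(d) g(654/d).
(Id * 𝟙)(654) = 1320

Divisors of 654: [1, 2, 3, 6, 109, 218, 327, 654]. For each d | 654:
  d = 1: Id(1) · 𝟙(654/1) = 1 · 1 = 1
  d = 2: Id(2) · 𝟙(654/2) = 2 · 1 = 2
  d = 3: Id(3) · 𝟙(654/3) = 3 · 1 = 3
  d = 6: Id(6) · 𝟙(654/6) = 6 · 1 = 6
  d = 109: Id(109) · 𝟙(654/109) = 109 · 1 = 109
  d = 218: Id(218) · 𝟙(654/218) = 218 · 1 = 218
  d = 327: Id(327) · 𝟙(654/327) = 327 · 1 = 327
  d = 654: Id(654) · 𝟙(654/654) = 654 · 1 = 654
Summing: (Id * 𝟙)(654) = 1 + 2 + 3 + 6 + 109 + 218 + 327 + 654 = 1320.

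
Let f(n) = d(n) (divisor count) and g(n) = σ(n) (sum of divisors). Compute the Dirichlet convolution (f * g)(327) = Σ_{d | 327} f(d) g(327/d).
(d * σ)(327) = 672

Divisors of 327: [1, 3, 109, 327]. For each d | 327:
  d = 1: d(1) · σ(327/1) = 1 · 440 = 440
  d = 3: d(3) · σ(327/3) = 2 · 110 = 220
  d = 109: d(109) · σ(327/109) = 2 · 4 = 8
  d = 327: d(327) · σ(327/327) = 4 · 1 = 4
Summing: (d * σ)(327) = 440 + 220 + 8 + 4 = 672.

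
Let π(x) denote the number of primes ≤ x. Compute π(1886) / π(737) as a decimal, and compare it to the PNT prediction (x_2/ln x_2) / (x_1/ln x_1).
π(1886)/π(737) = 289/130 ≈ 2.2231;  PNT prediction ≈ 2.2402.

π(737) = 130 and π(1886) = 289, so π(1886)/π(737) ≈ 2.2231. The PNT-predicted ratio is (1886/ln(1886)) / (737/ln(737)) ≈ 2.2402. The two agree to within a few percent, as expected.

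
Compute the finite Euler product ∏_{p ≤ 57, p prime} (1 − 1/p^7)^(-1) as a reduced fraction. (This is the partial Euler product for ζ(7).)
∏ = 72859781352345946164271325208512748367496302513429047898775811498046799405380225394802980517015901501332936608125/72256491859259542003929080814473893559535113224475133477501839873036689289530416476883582246279412849505472872448

The primes p ≤ 57 are [2, 3, 5, 7, 11, 13, 17, 19, 23, 29, 31, 37, 41, 43, 47, 53]. For each prime, (1 − 1/p^7)^(-1) = p^7 / (p^7 − 1). The product is (1 − 1/2^7)^(-1), (1 − 1/3^7)^(-1), (1 − 1/5^7)^(-1), (1 − 1/7^7)^(-1), (1 − 1/11^7)^(-1), (1 − 1/13^7)^(-1), (1 − 1/17^7)^(-1), (1 − 1/19^7)^(-1), (1 − 1/23^7)^(-1), (1 − 1/29^7)^(-1), (1 − 1/31^7)^(-1), (1 − 1/37^7)^(-1), (1 − 1/41^7)^(-1), (1 − 1/43^7)^(-1), (1 − 1/47^7)^(-1), (1 − 1/53^7)^(-1) = ∏ p^7 / (p^7 − 1) = 72859781352345946164271325208512748367496302513429047898775811498046799405380225394802980517015901501332936608125/72256491859259542003929080814473893559535113224475133477501839873036689289530416476883582246279412849505472872448.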